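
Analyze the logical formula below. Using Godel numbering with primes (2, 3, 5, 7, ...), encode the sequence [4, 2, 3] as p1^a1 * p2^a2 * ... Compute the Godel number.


Encode each element as an exponent of the corresponding prime:
  2^4 = 16
  3^2 = 9
  5^3 = 125
Product = 16 * 9 * 125 = 18000

18000


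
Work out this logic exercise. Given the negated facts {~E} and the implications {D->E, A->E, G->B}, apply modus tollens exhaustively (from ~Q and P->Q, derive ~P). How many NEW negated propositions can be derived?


Initial negated facts: {~E}
Apply modus tollens to closure:
  ~E and D->E  =>  ~D
  ~E and A->E  =>  ~A
Final negated: {~A, ~D, ~E}
New negations: {~A, ~D}
Count = 2

2


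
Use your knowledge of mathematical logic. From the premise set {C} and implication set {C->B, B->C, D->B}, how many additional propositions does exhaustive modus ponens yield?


Initial facts: {C}
Apply modus ponens to closure:
  C and C->B  =>  B
Final known: {B, C}
New propositions: {B}
Count = 1

1


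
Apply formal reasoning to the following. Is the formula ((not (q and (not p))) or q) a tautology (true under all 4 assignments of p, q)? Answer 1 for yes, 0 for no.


Check all 4 assignments:
p=0, q=0: 1
p=0, q=1: 1
p=1, q=0: 1
p=1, q=1: 1
Satisfying count = 4/4.
Tautology iff count = 4: yes.

1


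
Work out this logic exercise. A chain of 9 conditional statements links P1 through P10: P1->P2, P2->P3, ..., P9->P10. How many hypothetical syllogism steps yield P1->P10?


With 9 implications in a chain connecting 10 propositions:
P1->P2, P2->P3, ..., P9->P10
Steps needed = (number of implications) - 1 = 9 - 1 = 8

8


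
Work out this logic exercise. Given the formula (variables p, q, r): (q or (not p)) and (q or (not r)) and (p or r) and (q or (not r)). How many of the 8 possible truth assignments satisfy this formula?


Evaluate all 8 assignments for p, q, r:
p=0, q=0, r=0: 0
p=0, q=0, r=1: 0
p=0, q=1, r=0: 0
p=0, q=1, r=1: 1
p=1, q=0, r=0: 0
p=1, q=0, r=1: 0
p=1, q=1, r=0: 1
p=1, q=1, r=1: 1
Satisfying count = 3

3


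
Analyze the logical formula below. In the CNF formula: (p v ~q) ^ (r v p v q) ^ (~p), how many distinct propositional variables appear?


Identify each variable that appears in the formula.
Variables found: p, q, r
Count = 3

3


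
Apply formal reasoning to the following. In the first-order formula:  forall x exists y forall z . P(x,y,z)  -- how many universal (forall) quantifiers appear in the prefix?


Quantifier prefix: forall x exists y forall z
Mark each quantifier type:
  U E U
Universal count = 2, Existential count = 1
Asked for universal (forall) quantifiers: 2

2


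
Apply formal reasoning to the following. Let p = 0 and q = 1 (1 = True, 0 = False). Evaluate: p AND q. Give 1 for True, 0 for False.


p = 0, q = 1
Operation: p AND q
Evaluate: 0 AND 1 = 0

0


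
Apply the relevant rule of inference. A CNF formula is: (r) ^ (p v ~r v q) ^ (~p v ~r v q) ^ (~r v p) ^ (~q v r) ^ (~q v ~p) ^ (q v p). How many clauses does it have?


A CNF formula is a conjunction of clauses.
Clauses are separated by ^.
Counting the conjuncts: 7 clauses.

7


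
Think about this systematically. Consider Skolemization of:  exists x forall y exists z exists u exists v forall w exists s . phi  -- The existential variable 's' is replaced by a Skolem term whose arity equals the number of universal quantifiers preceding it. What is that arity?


Quantifier prefix: exists x forall y exists z exists u exists v forall w exists s
's' is existentially quantified at position 7.
Universal variables preceding it: y, w
Skolem function arity = 2

2


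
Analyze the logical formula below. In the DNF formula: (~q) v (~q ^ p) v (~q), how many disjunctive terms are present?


A DNF formula is a disjunction of terms (conjunctions).
Terms are separated by v.
Counting the disjuncts: 3 terms.

3


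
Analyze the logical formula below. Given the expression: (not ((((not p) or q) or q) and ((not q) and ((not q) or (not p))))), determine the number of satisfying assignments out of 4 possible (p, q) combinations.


Check all 4 assignments:
p=0, q=0: 0
p=0, q=1: 1
p=1, q=0: 1
p=1, q=1: 1
Count of True = 3

3


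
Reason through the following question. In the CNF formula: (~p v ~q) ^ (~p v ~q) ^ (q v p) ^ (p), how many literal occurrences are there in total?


Counting literals in each clause:
Clause 1: 2 literal(s)
Clause 2: 2 literal(s)
Clause 3: 2 literal(s)
Clause 4: 1 literal(s)
Total = 7

7


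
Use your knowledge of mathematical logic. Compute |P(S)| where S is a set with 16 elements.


The power set of a set with n elements has 2^n elements.
|P(S)| = 2^16 = 65536

65536


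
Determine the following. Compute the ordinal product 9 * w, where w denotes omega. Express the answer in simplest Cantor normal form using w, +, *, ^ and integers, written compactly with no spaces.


Compute 9 * w.
Ordinal * is associative and left-distributive over +, but NOT commutative; for finite n>1, n*w = w but w*n stays w*n.
For finite n>0, n * w = sup{n*k : k<w} = w. So 9 * w = w.
Result = w

w


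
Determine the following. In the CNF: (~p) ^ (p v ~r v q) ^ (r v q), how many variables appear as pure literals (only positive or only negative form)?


Check each variable for pure literal status:
p: mixed (not pure)
q: pure positive
r: mixed (not pure)
Pure literal count = 1

1


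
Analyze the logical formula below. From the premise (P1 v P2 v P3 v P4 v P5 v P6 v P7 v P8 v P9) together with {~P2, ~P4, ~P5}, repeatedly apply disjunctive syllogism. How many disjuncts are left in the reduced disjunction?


Original disjuncts (9): P1, P2, P3, P4, P5, P6, P7, P8, P9
Negated (eliminate): ~P2, ~P4, ~P5
Remaining disjuncts: P1, P3, P6, P7, P8, P9
Count = 9 - 3 = 6

6


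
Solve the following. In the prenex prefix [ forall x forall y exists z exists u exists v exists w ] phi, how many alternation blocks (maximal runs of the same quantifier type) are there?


Quantifier-type sequence: A A E E E E  (A=forall, E=exists)
Group into maximal same-type runs:
  Ax2 | Ex4
Number of blocks = 2

2


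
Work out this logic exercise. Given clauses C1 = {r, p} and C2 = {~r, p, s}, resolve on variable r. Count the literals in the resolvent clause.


Remove r from C1 and ~r from C2.
C1 remainder: {p}
C2 remainder: {p, s}
Union (resolvent): {p, s}
Resolvent has 2 literal(s).

2


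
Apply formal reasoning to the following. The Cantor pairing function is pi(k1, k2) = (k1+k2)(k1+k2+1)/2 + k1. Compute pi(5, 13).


k1 + k2 = 18
(k1+k2)(k1+k2+1)/2 = 18 * 19 / 2 = 171
pi = 171 + 5 = 176

176


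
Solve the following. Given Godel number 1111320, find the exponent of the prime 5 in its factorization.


Factorize 1111320 by dividing by 5 repeatedly.
Division steps: 5 divides 1111320 exactly 1 time(s).
Exponent of 5 = 1

1


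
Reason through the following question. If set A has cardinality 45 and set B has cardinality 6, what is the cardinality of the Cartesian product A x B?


The Cartesian product A x B contains all ordered pairs (a, b).
|A x B| = |A| * |B| = 45 * 6 = 270

270


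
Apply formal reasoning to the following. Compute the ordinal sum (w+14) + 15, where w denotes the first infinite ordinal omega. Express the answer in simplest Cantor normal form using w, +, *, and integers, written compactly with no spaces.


Compute (w+14) + 15.
Ordinal + is associative but NOT commutative; for finite n>0, n + w = w but w + n stays w+n.
By associativity: (w+14) + 15 = w + (14+15) = w+29.
Result = w+29

w+29


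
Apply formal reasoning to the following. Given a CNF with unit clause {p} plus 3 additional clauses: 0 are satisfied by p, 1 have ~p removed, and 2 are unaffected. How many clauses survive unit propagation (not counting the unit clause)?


Satisfied (removed): 0
Shortened (remain): 1
Unchanged (remain): 2
Remaining = 1 + 2 = 3

3


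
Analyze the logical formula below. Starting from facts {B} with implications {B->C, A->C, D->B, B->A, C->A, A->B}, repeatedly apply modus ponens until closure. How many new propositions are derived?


Initial facts: {B}
Apply modus ponens to closure:
  B and B->C  =>  C
  B and B->A  =>  A
Final known: {A, B, C}
New propositions: {A, C}
Count = 2

2


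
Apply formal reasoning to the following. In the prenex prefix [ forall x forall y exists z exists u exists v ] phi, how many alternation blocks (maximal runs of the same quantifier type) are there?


Quantifier-type sequence: A A E E E  (A=forall, E=exists)
Group into maximal same-type runs:
  Ax2 | Ex3
Number of blocks = 2

2


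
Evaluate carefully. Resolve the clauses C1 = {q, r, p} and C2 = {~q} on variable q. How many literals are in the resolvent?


Remove q from C1 and ~q from C2.
C1 remainder: {r, p}
C2 remainder: {}
Union (resolvent): {p, r}
Resolvent has 2 literal(s).

2


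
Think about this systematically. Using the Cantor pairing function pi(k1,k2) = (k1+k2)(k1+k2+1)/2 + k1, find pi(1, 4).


k1 + k2 = 5
(k1+k2)(k1+k2+1)/2 = 5 * 6 / 2 = 15
pi = 15 + 1 = 16

16


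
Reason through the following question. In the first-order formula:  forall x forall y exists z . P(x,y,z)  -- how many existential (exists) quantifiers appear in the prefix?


Quantifier prefix: forall x forall y exists z
Mark each quantifier type:
  U U E
Universal count = 2, Existential count = 1
Asked for existential (exists) quantifiers: 1

1


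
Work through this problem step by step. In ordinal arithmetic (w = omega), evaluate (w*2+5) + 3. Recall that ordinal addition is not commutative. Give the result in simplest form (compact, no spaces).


Compute (w*2+5) + 3.
Ordinal + is associative but NOT commutative; for finite n>0, n + w = w but w + n stays w+n.
By associativity: (w*2+5) + 3 = w*2 + (5+3) = w*2+8.
Result = w*2+8

w*2+8


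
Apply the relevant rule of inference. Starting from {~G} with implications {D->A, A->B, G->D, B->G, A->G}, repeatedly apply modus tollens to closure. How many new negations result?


Initial negated facts: {~G}
Apply modus tollens to closure:
  ~G and B->G  =>  ~B
  ~G and A->G  =>  ~A
  ~A and D->A  =>  ~D
Final negated: {~A, ~B, ~D, ~G}
New negations: {~A, ~B, ~D}
Count = 3

3


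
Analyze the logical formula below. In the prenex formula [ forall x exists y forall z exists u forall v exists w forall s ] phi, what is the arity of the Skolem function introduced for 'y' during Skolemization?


Quantifier prefix: forall x exists y forall z exists u forall v exists w forall s
'y' is existentially quantified at position 2.
Universal variables preceding it: x
Skolem function arity = 1

1


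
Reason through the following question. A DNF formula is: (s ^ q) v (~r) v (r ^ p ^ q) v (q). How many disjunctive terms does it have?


A DNF formula is a disjunction of terms (conjunctions).
Terms are separated by v.
Counting the disjuncts: 4 terms.

4


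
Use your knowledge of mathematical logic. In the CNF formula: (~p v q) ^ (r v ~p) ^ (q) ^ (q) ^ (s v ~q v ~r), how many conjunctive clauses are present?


A CNF formula is a conjunction of clauses.
Clauses are separated by ^.
Counting the conjuncts: 5 clauses.

5


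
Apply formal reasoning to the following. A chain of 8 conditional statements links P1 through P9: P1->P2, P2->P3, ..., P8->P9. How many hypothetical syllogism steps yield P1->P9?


With 8 implications in a chain connecting 9 propositions:
P1->P2, P2->P3, ..., P8->P9
Steps needed = (number of implications) - 1 = 8 - 1 = 7

7


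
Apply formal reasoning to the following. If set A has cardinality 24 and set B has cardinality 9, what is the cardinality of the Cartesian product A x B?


The Cartesian product A x B contains all ordered pairs (a, b).
|A x B| = |A| * |B| = 24 * 9 = 216

216


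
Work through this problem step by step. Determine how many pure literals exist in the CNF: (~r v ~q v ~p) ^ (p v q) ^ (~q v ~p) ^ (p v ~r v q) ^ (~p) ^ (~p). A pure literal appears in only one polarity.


Check each variable for pure literal status:
p: mixed (not pure)
q: mixed (not pure)
r: pure negative
Pure literal count = 1

1


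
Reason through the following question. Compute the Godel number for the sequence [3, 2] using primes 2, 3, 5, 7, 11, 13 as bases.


Encode each element as an exponent of the corresponding prime:
  2^3 = 8
  3^2 = 9
Product = 8 * 9 = 72

72


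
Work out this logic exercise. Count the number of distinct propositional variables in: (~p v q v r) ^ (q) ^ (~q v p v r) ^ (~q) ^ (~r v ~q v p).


Identify each variable that appears in the formula.
Variables found: p, q, r
Count = 3

3


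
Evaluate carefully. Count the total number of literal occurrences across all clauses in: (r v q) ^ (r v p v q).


Counting literals in each clause:
Clause 1: 2 literal(s)
Clause 2: 3 literal(s)
Total = 5

5


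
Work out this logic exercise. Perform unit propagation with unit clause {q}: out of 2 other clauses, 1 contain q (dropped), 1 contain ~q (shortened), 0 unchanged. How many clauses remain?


Satisfied (removed): 1
Shortened (remain): 1
Unchanged (remain): 0
Remaining = 1 + 0 = 1

1


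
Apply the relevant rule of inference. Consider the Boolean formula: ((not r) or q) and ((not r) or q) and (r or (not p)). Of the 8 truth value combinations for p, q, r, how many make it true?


Evaluate all 8 assignments for p, q, r:
p=0, q=0, r=0: 1
p=0, q=0, r=1: 0
p=0, q=1, r=0: 1
p=0, q=1, r=1: 1
p=1, q=0, r=0: 0
p=1, q=0, r=1: 0
p=1, q=1, r=0: 0
p=1, q=1, r=1: 1
Satisfying count = 4

4


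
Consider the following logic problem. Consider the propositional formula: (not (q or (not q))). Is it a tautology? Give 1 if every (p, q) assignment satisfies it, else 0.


Check all 4 assignments:
p=0, q=0: 0
p=0, q=1: 0
p=1, q=0: 0
p=1, q=1: 0
Satisfying count = 0/4.
Tautology iff count = 4: no.

0


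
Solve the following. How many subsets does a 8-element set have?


The power set of a set with n elements has 2^n elements.
|P(S)| = 2^8 = 256

256


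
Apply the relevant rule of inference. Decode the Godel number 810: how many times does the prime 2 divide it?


Factorize 810 by dividing by 2 repeatedly.
Division steps: 2 divides 810 exactly 1 time(s).
Exponent of 2 = 1

1


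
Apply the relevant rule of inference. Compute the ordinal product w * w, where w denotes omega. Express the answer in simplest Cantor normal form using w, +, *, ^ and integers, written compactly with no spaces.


Compute w * w.
Ordinal * is associative and left-distributive over +, but NOT commutative; for finite n>1, n*w = w but w*n stays w*n.
w * w = w^2 by definition.
Result = w^2

w^2


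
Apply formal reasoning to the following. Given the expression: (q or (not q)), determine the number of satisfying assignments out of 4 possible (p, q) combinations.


Check all 4 assignments:
p=0, q=0: 1
p=0, q=1: 1
p=1, q=0: 1
p=1, q=1: 1
Count of True = 4

4


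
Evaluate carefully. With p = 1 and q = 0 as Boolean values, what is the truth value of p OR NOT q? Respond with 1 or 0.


p = 1, q = 0
Operation: p OR NOT q
Evaluate: 1 OR NOT 0 = 1

1


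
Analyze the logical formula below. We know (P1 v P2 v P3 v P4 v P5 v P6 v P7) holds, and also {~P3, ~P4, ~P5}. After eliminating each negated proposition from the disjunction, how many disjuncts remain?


Original disjuncts (7): P1, P2, P3, P4, P5, P6, P7
Negated (eliminate): ~P3, ~P4, ~P5
Remaining disjuncts: P1, P2, P6, P7
Count = 7 - 3 = 4

4


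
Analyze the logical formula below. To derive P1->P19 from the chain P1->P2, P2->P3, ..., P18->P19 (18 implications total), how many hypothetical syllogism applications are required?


With 18 implications in a chain connecting 19 propositions:
P1->P2, P2->P3, ..., P18->P19
Steps needed = (number of implications) - 1 = 18 - 1 = 17

17


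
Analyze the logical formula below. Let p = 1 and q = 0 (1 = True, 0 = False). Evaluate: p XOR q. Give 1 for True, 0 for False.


p = 1, q = 0
Operation: p XOR q
Evaluate: 1 XOR 0 = 1

1


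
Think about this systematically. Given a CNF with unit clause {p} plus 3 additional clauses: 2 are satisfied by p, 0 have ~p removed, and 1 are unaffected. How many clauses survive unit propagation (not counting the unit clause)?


Satisfied (removed): 2
Shortened (remain): 0
Unchanged (remain): 1
Remaining = 0 + 1 = 1

1


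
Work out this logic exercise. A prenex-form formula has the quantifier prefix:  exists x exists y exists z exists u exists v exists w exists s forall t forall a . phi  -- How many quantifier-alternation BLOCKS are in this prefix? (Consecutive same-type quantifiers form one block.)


Quantifier-type sequence: E E E E E E E A A  (A=forall, E=exists)
Group into maximal same-type runs:
  Ex7 | Ax2
Number of blocks = 2

2


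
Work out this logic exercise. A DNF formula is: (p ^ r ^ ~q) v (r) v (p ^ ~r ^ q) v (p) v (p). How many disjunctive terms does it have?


A DNF formula is a disjunction of terms (conjunctions).
Terms are separated by v.
Counting the disjuncts: 5 terms.

5


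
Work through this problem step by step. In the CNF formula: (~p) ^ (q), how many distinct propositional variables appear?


Identify each variable that appears in the formula.
Variables found: p, q
Count = 2

2


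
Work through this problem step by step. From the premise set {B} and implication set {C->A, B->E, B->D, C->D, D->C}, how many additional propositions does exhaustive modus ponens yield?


Initial facts: {B}
Apply modus ponens to closure:
  B and B->E  =>  E
  B and B->D  =>  D
  D and D->C  =>  C
  C and C->A  =>  A
Final known: {A, B, C, D, E}
New propositions: {A, C, D, E}
Count = 4

4


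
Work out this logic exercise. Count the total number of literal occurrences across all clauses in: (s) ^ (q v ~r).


Counting literals in each clause:
Clause 1: 1 literal(s)
Clause 2: 2 literal(s)
Total = 3

3


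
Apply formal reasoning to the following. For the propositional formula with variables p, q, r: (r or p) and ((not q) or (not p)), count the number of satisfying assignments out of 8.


Evaluate all 8 assignments for p, q, r:
p=0, q=0, r=0: 0
p=0, q=0, r=1: 1
p=0, q=1, r=0: 0
p=0, q=1, r=1: 1
p=1, q=0, r=0: 1
p=1, q=0, r=1: 1
p=1, q=1, r=0: 0
p=1, q=1, r=1: 0
Satisfying count = 4

4


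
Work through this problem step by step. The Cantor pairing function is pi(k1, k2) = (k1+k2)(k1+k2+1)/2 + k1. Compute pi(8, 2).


k1 + k2 = 10
(k1+k2)(k1+k2+1)/2 = 10 * 11 / 2 = 55
pi = 55 + 8 = 63

63


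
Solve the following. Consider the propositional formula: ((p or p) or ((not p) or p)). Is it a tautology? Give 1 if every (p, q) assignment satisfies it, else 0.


Check all 4 assignments:
p=0, q=0: 1
p=0, q=1: 1
p=1, q=0: 1
p=1, q=1: 1
Satisfying count = 4/4.
Tautology iff count = 4: yes.

1


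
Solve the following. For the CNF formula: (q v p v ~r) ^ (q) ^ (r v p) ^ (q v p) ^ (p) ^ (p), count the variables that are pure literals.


Check each variable for pure literal status:
p: pure positive
q: pure positive
r: mixed (not pure)
Pure literal count = 2

2


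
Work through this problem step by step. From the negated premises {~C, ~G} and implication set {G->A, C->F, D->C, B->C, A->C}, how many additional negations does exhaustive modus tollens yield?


Initial negated facts: {~C, ~G}
Apply modus tollens to closure:
  ~C and D->C  =>  ~D
  ~C and B->C  =>  ~B
  ~C and A->C  =>  ~A
Final negated: {~A, ~B, ~C, ~D, ~G}
New negations: {~A, ~B, ~D}
Count = 3

3


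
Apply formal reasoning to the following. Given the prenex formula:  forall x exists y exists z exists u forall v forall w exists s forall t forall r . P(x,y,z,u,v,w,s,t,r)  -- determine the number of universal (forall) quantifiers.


Quantifier prefix: forall x exists y exists z exists u forall v forall w exists s forall t forall r
Mark each quantifier type:
  U E E E U U E U U
Universal count = 5, Existential count = 4
Asked for universal (forall) quantifiers: 5

5


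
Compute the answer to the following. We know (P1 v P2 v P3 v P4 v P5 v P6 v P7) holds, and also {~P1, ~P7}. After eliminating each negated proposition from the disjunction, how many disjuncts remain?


Original disjuncts (7): P1, P2, P3, P4, P5, P6, P7
Negated (eliminate): ~P1, ~P7
Remaining disjuncts: P2, P3, P4, P5, P6
Count = 7 - 2 = 5

5


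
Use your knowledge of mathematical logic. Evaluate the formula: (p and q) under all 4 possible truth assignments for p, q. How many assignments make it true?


Check all 4 assignments:
p=0, q=0: 0
p=0, q=1: 0
p=1, q=0: 0
p=1, q=1: 1
Count of True = 1

1


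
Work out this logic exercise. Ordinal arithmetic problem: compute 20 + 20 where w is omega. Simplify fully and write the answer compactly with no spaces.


Compute 20 + 20.
Ordinal + is associative but NOT commutative; for finite n>0, n + w = w but w + n stays w+n.
Both operands finite; ordinal + agrees with natural +: 20 + 20 = 40.
Result = 40

40


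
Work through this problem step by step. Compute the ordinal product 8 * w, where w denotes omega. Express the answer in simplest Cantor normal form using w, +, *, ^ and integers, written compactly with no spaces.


Compute 8 * w.
Ordinal * is associative and left-distributive over +, but NOT commutative; for finite n>1, n*w = w but w*n stays w*n.
For finite n>0, n * w = sup{n*k : k<w} = w. So 8 * w = w.
Result = w

w


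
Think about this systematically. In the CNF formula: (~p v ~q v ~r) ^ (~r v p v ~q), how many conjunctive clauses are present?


A CNF formula is a conjunction of clauses.
Clauses are separated by ^.
Counting the conjuncts: 2 clauses.

2


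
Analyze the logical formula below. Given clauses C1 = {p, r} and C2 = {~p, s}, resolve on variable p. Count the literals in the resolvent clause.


Remove p from C1 and ~p from C2.
C1 remainder: {r}
C2 remainder: {s}
Union (resolvent): {r, s}
Resolvent has 2 literal(s).

2


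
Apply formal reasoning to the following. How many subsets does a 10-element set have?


The power set of a set with n elements has 2^n elements.
|P(S)| = 2^10 = 1024

1024


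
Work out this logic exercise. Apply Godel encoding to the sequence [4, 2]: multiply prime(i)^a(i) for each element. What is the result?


Encode each element as an exponent of the corresponding prime:
  2^4 = 16
  3^2 = 9
Product = 16 * 9 = 144

144


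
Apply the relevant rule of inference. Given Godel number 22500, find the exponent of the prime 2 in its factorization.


Factorize 22500 by dividing by 2 repeatedly.
Division steps: 2 divides 22500 exactly 2 time(s).
Exponent of 2 = 2

2


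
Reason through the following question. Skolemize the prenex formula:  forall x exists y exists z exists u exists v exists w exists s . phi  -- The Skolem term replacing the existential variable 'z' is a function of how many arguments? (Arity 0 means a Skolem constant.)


Quantifier prefix: forall x exists y exists z exists u exists v exists w exists s
'z' is existentially quantified at position 3.
Universal variables preceding it: x
Skolem function arity = 1

1


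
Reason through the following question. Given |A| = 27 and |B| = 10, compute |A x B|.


The Cartesian product A x B contains all ordered pairs (a, b).
|A x B| = |A| * |B| = 27 * 10 = 270

270


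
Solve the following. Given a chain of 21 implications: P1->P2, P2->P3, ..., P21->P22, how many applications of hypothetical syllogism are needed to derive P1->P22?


With 21 implications in a chain connecting 22 propositions:
P1->P2, P2->P3, ..., P21->P22
Steps needed = (number of implications) - 1 = 21 - 1 = 20

20


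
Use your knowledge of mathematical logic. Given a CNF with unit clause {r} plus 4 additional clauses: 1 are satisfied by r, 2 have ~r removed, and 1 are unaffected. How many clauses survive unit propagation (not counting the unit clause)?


Satisfied (removed): 1
Shortened (remain): 2
Unchanged (remain): 1
Remaining = 2 + 1 = 3

3


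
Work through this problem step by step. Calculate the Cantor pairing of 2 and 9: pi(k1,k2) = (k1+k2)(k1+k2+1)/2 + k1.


k1 + k2 = 11
(k1+k2)(k1+k2+1)/2 = 11 * 12 / 2 = 66
pi = 66 + 2 = 68

68


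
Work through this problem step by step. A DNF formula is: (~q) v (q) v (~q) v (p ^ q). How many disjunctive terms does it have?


A DNF formula is a disjunction of terms (conjunctions).
Terms are separated by v.
Counting the disjuncts: 4 terms.

4


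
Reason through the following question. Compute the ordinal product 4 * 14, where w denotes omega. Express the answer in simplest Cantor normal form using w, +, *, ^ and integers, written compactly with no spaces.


Compute 4 * 14.
Ordinal * is associative and left-distributive over +, but NOT commutative; for finite n>1, n*w = w but w*n stays w*n.
Both finite; ordinal * agrees with natural *: 4 * 14 = 56.
Result = 56

56


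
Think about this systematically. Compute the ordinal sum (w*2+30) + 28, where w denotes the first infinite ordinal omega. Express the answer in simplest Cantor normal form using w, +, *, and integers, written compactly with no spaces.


Compute (w*2+30) + 28.
Ordinal + is associative but NOT commutative; for finite n>0, n + w = w but w + n stays w+n.
By associativity: (w*2+30) + 28 = w*2 + (30+28) = w*2+58.
Result = w*2+58

w*2+58


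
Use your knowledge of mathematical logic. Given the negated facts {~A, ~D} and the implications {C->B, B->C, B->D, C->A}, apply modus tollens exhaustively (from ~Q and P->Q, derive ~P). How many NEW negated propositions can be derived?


Initial negated facts: {~A, ~D}
Apply modus tollens to closure:
  ~D and B->D  =>  ~B
  ~A and C->A  =>  ~C
Final negated: {~A, ~B, ~C, ~D}
New negations: {~B, ~C}
Count = 2

2


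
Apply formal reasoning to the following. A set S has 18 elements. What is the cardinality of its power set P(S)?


The power set of a set with n elements has 2^n elements.
|P(S)| = 2^18 = 262144

262144


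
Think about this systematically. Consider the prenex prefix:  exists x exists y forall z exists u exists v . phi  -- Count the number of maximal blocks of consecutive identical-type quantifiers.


Quantifier-type sequence: E E A E E  (A=forall, E=exists)
Group into maximal same-type runs:
  Ex2 | Ax1 | Ex2
Number of blocks = 3

3


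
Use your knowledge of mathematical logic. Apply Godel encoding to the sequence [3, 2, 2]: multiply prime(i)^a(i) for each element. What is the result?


Encode each element as an exponent of the corresponding prime:
  2^3 = 8
  3^2 = 9
  5^2 = 25
Product = 8 * 9 * 25 = 1800

1800


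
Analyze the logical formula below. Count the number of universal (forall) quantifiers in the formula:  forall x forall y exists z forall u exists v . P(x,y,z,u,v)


Quantifier prefix: forall x forall y exists z forall u exists v
Mark each quantifier type:
  U U E U E
Universal count = 3, Existential count = 2
Asked for universal (forall) quantifiers: 3

3


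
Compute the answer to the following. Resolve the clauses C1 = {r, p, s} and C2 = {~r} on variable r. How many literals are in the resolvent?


Remove r from C1 and ~r from C2.
C1 remainder: {p, s}
C2 remainder: {}
Union (resolvent): {p, s}
Resolvent has 2 literal(s).

2


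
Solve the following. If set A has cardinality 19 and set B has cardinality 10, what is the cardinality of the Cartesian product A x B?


The Cartesian product A x B contains all ordered pairs (a, b).
|A x B| = |A| * |B| = 19 * 10 = 190

190


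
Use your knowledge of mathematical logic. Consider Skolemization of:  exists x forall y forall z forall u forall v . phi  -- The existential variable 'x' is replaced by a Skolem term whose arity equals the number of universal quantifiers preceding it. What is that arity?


Quantifier prefix: exists x forall y forall z forall u forall v
'x' is existentially quantified at position 1.
No universal quantifiers precede it.
Skolem function arity = 0 (a Skolem constant)

0


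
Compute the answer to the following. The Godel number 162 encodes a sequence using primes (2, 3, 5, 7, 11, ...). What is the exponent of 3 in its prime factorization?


Factorize 162 by dividing by 3 repeatedly.
Division steps: 3 divides 162 exactly 4 time(s).
Exponent of 3 = 4

4


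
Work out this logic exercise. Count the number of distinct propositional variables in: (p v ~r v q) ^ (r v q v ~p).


Identify each variable that appears in the formula.
Variables found: p, q, r
Count = 3

3


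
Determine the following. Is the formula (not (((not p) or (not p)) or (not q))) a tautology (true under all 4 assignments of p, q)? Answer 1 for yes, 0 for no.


Check all 4 assignments:
p=0, q=0: 0
p=0, q=1: 0
p=1, q=0: 0
p=1, q=1: 1
Satisfying count = 1/4.
Tautology iff count = 4: no.

0


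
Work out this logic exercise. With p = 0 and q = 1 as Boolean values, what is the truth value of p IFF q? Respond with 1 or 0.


p = 0, q = 1
Operation: p IFF q
Evaluate: 0 IFF 1 = 0

0


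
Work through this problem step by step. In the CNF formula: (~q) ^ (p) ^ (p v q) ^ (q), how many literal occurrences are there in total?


Counting literals in each clause:
Clause 1: 1 literal(s)
Clause 2: 1 literal(s)
Clause 3: 2 literal(s)
Clause 4: 1 literal(s)
Total = 5

5


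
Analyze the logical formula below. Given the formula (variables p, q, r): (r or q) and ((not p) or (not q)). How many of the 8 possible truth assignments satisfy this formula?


Evaluate all 8 assignments for p, q, r:
p=0, q=0, r=0: 0
p=0, q=0, r=1: 1
p=0, q=1, r=0: 1
p=0, q=1, r=1: 1
p=1, q=0, r=0: 0
p=1, q=0, r=1: 1
p=1, q=1, r=0: 0
p=1, q=1, r=1: 0
Satisfying count = 4

4


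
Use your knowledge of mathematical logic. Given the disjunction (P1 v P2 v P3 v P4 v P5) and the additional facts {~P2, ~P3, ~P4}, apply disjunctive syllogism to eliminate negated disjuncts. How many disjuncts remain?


Original disjuncts (5): P1, P2, P3, P4, P5
Negated (eliminate): ~P2, ~P3, ~P4
Remaining disjuncts: P1, P5
Count = 5 - 3 = 2

2


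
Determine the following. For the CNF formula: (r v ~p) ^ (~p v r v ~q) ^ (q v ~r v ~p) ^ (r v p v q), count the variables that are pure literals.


Check each variable for pure literal status:
p: mixed (not pure)
q: mixed (not pure)
r: mixed (not pure)
Pure literal count = 0

0


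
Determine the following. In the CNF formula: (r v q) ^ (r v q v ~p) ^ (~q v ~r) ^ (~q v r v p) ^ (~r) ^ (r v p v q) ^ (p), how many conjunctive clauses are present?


A CNF formula is a conjunction of clauses.
Clauses are separated by ^.
Counting the conjuncts: 7 clauses.

7


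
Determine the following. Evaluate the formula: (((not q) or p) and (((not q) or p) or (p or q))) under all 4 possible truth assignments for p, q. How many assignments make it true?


Check all 4 assignments:
p=0, q=0: 1
p=0, q=1: 0
p=1, q=0: 1
p=1, q=1: 1
Count of True = 3

3


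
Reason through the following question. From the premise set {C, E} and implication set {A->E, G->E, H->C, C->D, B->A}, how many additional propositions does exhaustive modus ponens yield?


Initial facts: {C, E}
Apply modus ponens to closure:
  C and C->D  =>  D
Final known: {C, D, E}
New propositions: {D}
Count = 1

1


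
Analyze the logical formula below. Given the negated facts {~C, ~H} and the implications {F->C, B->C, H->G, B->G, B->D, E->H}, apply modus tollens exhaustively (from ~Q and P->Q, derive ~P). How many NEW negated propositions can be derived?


Initial negated facts: {~C, ~H}
Apply modus tollens to closure:
  ~C and F->C  =>  ~F
  ~C and B->C  =>  ~B
  ~H and E->H  =>  ~E
Final negated: {~B, ~C, ~E, ~F, ~H}
New negations: {~B, ~E, ~F}
Count = 3

3


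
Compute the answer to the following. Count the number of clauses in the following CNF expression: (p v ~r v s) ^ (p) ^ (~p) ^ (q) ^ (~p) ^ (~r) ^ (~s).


A CNF formula is a conjunction of clauses.
Clauses are separated by ^.
Counting the conjuncts: 7 clauses.

7


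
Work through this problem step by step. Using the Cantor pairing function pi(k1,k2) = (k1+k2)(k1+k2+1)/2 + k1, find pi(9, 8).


k1 + k2 = 17
(k1+k2)(k1+k2+1)/2 = 17 * 18 / 2 = 153
pi = 153 + 9 = 162

162


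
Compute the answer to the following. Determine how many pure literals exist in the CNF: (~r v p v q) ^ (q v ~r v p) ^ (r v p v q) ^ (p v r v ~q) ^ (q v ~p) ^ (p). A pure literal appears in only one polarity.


Check each variable for pure literal status:
p: mixed (not pure)
q: mixed (not pure)
r: mixed (not pure)
Pure literal count = 0

0


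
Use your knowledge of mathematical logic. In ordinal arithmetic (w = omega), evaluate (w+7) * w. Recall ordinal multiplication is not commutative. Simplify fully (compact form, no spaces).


Compute (w+7) * w.
Ordinal * is associative and left-distributive over +, but NOT commutative; for finite n>1, n*w = w but w*n stays w*n.
(w+7) * w = sup{(w+7)*k : k<w} = sup{w*k+7} = w^2 (the +7 tail is absorbed in the limit).
Result = w^2

w^2


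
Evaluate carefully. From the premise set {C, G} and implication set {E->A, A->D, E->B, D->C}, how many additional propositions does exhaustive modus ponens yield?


Initial facts: {C, G}
Apply modus ponens to closure:
  (no implication fires)
Final known: {C, G}
New propositions: {(none)}
Count = 0

0


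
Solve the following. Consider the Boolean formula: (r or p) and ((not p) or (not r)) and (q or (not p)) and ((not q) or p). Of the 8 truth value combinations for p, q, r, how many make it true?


Evaluate all 8 assignments for p, q, r:
p=0, q=0, r=0: 0
p=0, q=0, r=1: 1
p=0, q=1, r=0: 0
p=0, q=1, r=1: 0
p=1, q=0, r=0: 0
p=1, q=0, r=1: 0
p=1, q=1, r=0: 1
p=1, q=1, r=1: 0
Satisfying count = 2

2


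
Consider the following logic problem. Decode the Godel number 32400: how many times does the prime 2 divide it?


Factorize 32400 by dividing by 2 repeatedly.
Division steps: 2 divides 32400 exactly 4 time(s).
Exponent of 2 = 4

4


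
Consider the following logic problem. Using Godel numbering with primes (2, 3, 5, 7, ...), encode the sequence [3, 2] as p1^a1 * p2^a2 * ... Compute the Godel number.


Encode each element as an exponent of the corresponding prime:
  2^3 = 8
  3^2 = 9
Product = 8 * 9 = 72

72


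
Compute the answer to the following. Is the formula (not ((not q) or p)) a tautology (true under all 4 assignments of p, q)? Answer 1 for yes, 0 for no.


Check all 4 assignments:
p=0, q=0: 0
p=0, q=1: 1
p=1, q=0: 0
p=1, q=1: 0
Satisfying count = 1/4.
Tautology iff count = 4: no.

0


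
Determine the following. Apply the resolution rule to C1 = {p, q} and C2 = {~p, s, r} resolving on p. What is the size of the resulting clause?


Remove p from C1 and ~p from C2.
C1 remainder: {q}
C2 remainder: {s, r}
Union (resolvent): {q, r, s}
Resolvent has 3 literal(s).

3


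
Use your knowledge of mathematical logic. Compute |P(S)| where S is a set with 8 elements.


The power set of a set with n elements has 2^n elements.
|P(S)| = 2^8 = 256

256


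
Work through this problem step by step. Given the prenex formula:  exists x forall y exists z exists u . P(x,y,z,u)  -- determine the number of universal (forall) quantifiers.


Quantifier prefix: exists x forall y exists z exists u
Mark each quantifier type:
  E U E E
Universal count = 1, Existential count = 3
Asked for universal (forall) quantifiers: 1

1


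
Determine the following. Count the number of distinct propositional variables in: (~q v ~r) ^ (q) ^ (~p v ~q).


Identify each variable that appears in the formula.
Variables found: p, q, r
Count = 3

3


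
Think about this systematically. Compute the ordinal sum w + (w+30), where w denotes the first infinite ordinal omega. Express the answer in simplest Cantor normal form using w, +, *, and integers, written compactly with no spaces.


Compute w + (w+30).
Ordinal + is associative but NOT commutative; for finite n>0, n + w = w but w + n stays w+n.
w + (w+30) = (w+w) + 30 = w*2+30.
Result = w*2+30

w*2+30


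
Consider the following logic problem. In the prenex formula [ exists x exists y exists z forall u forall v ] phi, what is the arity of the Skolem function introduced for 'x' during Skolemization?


Quantifier prefix: exists x exists y exists z forall u forall v
'x' is existentially quantified at position 1.
No universal quantifiers precede it.
Skolem function arity = 0 (a Skolem constant)

0


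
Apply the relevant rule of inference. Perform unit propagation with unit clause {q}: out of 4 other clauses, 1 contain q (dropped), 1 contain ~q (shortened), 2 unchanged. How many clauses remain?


Satisfied (removed): 1
Shortened (remain): 1
Unchanged (remain): 2
Remaining = 1 + 2 = 3

3


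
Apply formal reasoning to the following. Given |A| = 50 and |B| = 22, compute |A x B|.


The Cartesian product A x B contains all ordered pairs (a, b).
|A x B| = |A| * |B| = 50 * 22 = 1100

1100


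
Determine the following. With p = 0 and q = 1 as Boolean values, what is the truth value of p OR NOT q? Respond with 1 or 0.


p = 0, q = 1
Operation: p OR NOT q
Evaluate: 0 OR NOT 1 = 0

0


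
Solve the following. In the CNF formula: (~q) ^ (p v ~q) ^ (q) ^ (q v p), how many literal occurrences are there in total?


Counting literals in each clause:
Clause 1: 1 literal(s)
Clause 2: 2 literal(s)
Clause 3: 1 literal(s)
Clause 4: 2 literal(s)
Total = 6

6


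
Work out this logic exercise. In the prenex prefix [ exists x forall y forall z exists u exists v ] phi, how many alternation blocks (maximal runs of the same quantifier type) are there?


Quantifier-type sequence: E A A E E  (A=forall, E=exists)
Group into maximal same-type runs:
  Ex1 | Ax2 | Ex2
Number of blocks = 3

3


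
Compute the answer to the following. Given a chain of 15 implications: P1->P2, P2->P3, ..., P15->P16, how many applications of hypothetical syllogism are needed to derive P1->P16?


With 15 implications in a chain connecting 16 propositions:
P1->P2, P2->P3, ..., P15->P16
Steps needed = (number of implications) - 1 = 15 - 1 = 14

14


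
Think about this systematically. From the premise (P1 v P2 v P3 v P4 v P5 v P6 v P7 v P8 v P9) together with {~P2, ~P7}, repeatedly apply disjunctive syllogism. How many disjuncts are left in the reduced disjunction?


Original disjuncts (9): P1, P2, P3, P4, P5, P6, P7, P8, P9
Negated (eliminate): ~P2, ~P7
Remaining disjuncts: P1, P3, P4, P5, P6, P8, P9
Count = 9 - 2 = 7

7


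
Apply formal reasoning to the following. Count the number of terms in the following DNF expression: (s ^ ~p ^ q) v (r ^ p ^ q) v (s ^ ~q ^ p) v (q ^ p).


A DNF formula is a disjunction of terms (conjunctions).
Terms are separated by v.
Counting the disjuncts: 4 terms.

4


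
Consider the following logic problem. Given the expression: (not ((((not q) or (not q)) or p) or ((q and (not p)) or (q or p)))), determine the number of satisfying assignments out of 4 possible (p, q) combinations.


Check all 4 assignments:
p=0, q=0: 0
p=0, q=1: 0
p=1, q=0: 0
p=1, q=1: 0
Count of True = 0

0


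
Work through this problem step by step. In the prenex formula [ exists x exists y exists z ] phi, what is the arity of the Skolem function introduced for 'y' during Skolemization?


Quantifier prefix: exists x exists y exists z
'y' is existentially quantified at position 2.
No universal quantifiers precede it.
Skolem function arity = 0 (a Skolem constant)

0


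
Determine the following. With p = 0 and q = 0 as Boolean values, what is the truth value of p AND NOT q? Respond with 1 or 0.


p = 0, q = 0
Operation: p AND NOT q
Evaluate: 0 AND NOT 0 = 0

0


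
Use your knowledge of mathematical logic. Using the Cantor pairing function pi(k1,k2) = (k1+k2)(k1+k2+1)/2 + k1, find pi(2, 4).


k1 + k2 = 6
(k1+k2)(k1+k2+1)/2 = 6 * 7 / 2 = 21
pi = 21 + 2 = 23

23


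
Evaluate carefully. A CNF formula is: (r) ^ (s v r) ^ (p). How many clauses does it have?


A CNF formula is a conjunction of clauses.
Clauses are separated by ^.
Counting the conjuncts: 3 clauses.

3
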